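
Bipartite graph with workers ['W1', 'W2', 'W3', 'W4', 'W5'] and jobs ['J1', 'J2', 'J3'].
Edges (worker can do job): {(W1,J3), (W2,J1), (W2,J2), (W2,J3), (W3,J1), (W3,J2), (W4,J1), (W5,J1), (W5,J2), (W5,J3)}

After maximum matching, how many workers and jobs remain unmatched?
Unmatched: 2 workers, 0 jobs

Maximum matching size: 3
Workers: 5 total, 3 matched, 2 unmatched
Jobs: 3 total, 3 matched, 0 unmatched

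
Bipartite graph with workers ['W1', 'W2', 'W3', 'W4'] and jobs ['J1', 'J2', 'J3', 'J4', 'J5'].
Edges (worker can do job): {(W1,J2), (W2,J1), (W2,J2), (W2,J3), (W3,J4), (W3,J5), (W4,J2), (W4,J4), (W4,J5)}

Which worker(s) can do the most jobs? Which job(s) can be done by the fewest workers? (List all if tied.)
Most versatile: W2, W4 (3 jobs); Least covered: J1, J3 (1 workers)

Worker degrees (jobs they can do): W1:1, W2:3, W3:2, W4:3
Job degrees (workers who can do it): J1:1, J2:3, J3:1, J4:2, J5:2

Maximum worker degree is 3, achieved by: W2, W4
Minimum job degree is 1, achieved by: J1, J3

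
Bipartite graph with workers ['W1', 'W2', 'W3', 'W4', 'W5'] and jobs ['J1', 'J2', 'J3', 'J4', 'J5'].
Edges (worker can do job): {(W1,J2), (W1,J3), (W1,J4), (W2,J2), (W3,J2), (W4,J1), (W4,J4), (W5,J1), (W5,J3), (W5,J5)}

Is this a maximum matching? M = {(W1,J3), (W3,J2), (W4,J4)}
No, size 3 is not maximum

Proposed matching has size 3.
Maximum matching size for this graph: 4.

This is NOT maximum - can be improved to size 4.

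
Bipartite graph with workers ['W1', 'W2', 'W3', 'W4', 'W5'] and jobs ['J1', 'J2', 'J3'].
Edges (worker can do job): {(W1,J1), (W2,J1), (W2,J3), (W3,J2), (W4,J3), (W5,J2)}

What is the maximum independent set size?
Maximum independent set = 5

By König's theorem:
- Min vertex cover = Max matching = 3
- Max independent set = Total vertices - Min vertex cover
- Max independent set = 8 - 3 = 5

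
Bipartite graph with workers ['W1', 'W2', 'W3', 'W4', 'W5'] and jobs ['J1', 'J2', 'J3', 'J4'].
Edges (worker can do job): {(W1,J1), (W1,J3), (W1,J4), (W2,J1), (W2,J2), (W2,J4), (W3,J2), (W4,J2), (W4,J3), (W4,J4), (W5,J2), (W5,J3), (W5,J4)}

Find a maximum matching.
Matching: {(W1,J1), (W3,J2), (W4,J3), (W5,J4)}

Maximum matching (size 4):
  W1 → J1
  W3 → J2
  W4 → J3
  W5 → J4

Each worker is assigned to at most one job, and each job to at most one worker.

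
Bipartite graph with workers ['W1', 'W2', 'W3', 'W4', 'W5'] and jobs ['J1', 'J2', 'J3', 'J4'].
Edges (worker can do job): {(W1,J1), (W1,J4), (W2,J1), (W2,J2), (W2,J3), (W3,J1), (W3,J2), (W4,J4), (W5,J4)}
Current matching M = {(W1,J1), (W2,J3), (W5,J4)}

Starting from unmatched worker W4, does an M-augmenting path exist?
No augmenting path from W4

Alternating search from W4 reaches jobs: {J4}.
Every reachable job is already matched in M, and following those matched edges back to workers exposes no further unvisited jobs.
No M-augmenting path from W4 exists.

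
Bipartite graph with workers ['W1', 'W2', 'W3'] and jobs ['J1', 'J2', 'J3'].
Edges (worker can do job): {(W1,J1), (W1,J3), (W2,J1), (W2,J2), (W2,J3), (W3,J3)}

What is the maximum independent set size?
Maximum independent set = 3

By König's theorem:
- Min vertex cover = Max matching = 3
- Max independent set = Total vertices - Min vertex cover
- Max independent set = 6 - 3 = 3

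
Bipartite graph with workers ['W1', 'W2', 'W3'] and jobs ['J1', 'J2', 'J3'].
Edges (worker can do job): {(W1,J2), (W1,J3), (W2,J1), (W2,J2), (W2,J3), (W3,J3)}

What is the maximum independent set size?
Maximum independent set = 3

By König's theorem:
- Min vertex cover = Max matching = 3
- Max independent set = Total vertices - Min vertex cover
- Max independent set = 6 - 3 = 3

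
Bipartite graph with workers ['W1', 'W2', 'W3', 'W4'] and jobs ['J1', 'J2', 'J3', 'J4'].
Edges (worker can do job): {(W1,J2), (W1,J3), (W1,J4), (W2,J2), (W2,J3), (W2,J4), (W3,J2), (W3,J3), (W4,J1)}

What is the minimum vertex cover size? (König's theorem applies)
Minimum vertex cover size = 4

By König's theorem: in bipartite graphs,
min vertex cover = max matching = 4

Maximum matching has size 4, so minimum vertex cover also has size 4.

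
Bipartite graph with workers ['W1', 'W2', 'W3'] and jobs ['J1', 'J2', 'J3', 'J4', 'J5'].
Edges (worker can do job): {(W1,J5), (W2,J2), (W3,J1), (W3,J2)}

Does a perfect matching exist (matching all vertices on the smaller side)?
Yes, perfect matching exists (size 3)

Perfect matching: {(W1,J5), (W2,J2), (W3,J1)}
All 3 vertices on the smaller side are matched.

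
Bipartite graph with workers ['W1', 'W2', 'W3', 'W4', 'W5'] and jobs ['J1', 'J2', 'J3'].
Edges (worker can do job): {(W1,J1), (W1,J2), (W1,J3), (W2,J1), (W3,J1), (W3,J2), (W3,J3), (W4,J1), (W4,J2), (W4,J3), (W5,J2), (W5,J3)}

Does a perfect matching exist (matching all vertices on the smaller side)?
Yes, perfect matching exists (size 3)

Perfect matching: {(W3,J3), (W4,J1), (W5,J2)}
All 3 vertices on the smaller side are matched.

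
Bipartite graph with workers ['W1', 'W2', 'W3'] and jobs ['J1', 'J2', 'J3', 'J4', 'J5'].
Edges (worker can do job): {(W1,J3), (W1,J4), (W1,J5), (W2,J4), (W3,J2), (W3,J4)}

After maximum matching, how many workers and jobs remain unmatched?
Unmatched: 0 workers, 2 jobs

Maximum matching size: 3
Workers: 3 total, 3 matched, 0 unmatched
Jobs: 5 total, 3 matched, 2 unmatched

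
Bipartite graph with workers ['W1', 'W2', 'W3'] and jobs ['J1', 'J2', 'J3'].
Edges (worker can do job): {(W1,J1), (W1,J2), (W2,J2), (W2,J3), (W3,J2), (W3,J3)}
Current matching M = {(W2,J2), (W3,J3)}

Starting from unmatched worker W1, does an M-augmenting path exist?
Yes: W1 → J1

An M-augmenting path alternates non-matching / matching edges, starting and ending at unmatched vertices.
Path: W1 → J1
(J1 is unmatched in M, so the path is augmenting.)
Flipping edges along this path would increase |M| from 2 to 3.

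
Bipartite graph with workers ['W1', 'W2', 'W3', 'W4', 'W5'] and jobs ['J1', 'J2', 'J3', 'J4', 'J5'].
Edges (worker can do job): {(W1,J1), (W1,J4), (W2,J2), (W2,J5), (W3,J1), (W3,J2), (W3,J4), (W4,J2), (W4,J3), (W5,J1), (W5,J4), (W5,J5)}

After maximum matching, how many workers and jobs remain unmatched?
Unmatched: 0 workers, 0 jobs

Maximum matching size: 5
Workers: 5 total, 5 matched, 0 unmatched
Jobs: 5 total, 5 matched, 0 unmatched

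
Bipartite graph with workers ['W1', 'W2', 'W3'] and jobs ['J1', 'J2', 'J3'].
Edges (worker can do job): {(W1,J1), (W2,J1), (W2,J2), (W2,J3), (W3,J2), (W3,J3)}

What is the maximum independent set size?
Maximum independent set = 3

By König's theorem:
- Min vertex cover = Max matching = 3
- Max independent set = Total vertices - Min vertex cover
- Max independent set = 6 - 3 = 3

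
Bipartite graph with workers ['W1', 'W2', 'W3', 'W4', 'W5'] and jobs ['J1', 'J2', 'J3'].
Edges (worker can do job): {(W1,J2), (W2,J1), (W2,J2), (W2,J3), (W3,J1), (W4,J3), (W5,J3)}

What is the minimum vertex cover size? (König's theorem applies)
Minimum vertex cover size = 3

By König's theorem: in bipartite graphs,
min vertex cover = max matching = 3

Maximum matching has size 3, so minimum vertex cover also has size 3.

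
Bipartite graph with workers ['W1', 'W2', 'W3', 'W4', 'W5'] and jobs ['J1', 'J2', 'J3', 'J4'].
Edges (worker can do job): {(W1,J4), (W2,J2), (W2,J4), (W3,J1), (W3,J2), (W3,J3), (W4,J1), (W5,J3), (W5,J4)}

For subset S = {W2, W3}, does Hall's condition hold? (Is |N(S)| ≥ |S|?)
Yes: |N(S)| = 4, |S| = 2

Subset S = {W2, W3}
Neighbors N(S) = {J1, J2, J3, J4}

|N(S)| = 4, |S| = 2
Hall's condition: |N(S)| ≥ |S| is satisfied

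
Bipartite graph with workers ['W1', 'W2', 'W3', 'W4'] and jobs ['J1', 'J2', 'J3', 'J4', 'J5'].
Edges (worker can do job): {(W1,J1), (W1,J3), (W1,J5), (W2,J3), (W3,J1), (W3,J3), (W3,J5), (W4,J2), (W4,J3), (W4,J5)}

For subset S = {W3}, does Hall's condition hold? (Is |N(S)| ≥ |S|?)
Yes: |N(S)| = 3, |S| = 1

Subset S = {W3}
Neighbors N(S) = {J1, J3, J5}

|N(S)| = 3, |S| = 1
Hall's condition: |N(S)| ≥ |S| is satisfied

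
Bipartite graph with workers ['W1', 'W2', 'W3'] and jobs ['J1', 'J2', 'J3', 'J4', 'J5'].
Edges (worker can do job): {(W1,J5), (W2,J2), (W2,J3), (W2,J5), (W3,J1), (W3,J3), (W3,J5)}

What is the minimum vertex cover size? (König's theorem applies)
Minimum vertex cover size = 3

By König's theorem: in bipartite graphs,
min vertex cover = max matching = 3

Maximum matching has size 3, so minimum vertex cover also has size 3.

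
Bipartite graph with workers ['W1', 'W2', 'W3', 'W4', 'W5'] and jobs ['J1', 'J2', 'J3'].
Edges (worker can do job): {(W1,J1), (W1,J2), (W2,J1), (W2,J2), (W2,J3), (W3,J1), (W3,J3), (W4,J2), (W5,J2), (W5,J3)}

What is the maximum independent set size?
Maximum independent set = 5

By König's theorem:
- Min vertex cover = Max matching = 3
- Max independent set = Total vertices - Min vertex cover
- Max independent set = 8 - 3 = 5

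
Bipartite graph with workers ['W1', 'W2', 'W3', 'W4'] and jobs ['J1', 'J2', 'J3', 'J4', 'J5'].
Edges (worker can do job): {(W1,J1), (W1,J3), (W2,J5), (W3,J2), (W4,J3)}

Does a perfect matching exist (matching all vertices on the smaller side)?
Yes, perfect matching exists (size 4)

Perfect matching: {(W1,J1), (W2,J5), (W3,J2), (W4,J3)}
All 4 vertices on the smaller side are matched.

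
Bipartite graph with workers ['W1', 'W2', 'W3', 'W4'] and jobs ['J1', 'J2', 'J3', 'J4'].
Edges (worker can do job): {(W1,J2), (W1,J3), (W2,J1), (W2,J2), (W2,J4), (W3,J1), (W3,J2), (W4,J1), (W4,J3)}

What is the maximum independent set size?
Maximum independent set = 4

By König's theorem:
- Min vertex cover = Max matching = 4
- Max independent set = Total vertices - Min vertex cover
- Max independent set = 8 - 4 = 4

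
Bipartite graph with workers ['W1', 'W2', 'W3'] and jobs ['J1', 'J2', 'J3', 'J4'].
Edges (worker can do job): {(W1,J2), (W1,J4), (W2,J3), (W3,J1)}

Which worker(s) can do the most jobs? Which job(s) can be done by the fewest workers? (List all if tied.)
Most versatile: W1 (2 jobs); Least covered: J1, J2, J3, J4 (1 workers)

Worker degrees (jobs they can do): W1:2, W2:1, W3:1
Job degrees (workers who can do it): J1:1, J2:1, J3:1, J4:1

Maximum worker degree is 2, achieved by: W1
Minimum job degree is 1, achieved by: J1, J2, J3, J4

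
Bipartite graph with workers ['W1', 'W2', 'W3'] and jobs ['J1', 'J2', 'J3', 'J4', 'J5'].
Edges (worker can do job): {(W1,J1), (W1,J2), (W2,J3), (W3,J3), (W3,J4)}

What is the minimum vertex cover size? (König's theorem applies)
Minimum vertex cover size = 3

By König's theorem: in bipartite graphs,
min vertex cover = max matching = 3

Maximum matching has size 3, so minimum vertex cover also has size 3.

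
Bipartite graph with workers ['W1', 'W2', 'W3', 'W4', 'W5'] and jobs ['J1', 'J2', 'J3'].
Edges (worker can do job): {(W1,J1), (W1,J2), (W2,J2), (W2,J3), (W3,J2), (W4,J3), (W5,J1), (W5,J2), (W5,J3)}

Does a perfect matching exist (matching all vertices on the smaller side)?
Yes, perfect matching exists (size 3)

Perfect matching: {(W1,J1), (W3,J2), (W5,J3)}
All 3 vertices on the smaller side are matched.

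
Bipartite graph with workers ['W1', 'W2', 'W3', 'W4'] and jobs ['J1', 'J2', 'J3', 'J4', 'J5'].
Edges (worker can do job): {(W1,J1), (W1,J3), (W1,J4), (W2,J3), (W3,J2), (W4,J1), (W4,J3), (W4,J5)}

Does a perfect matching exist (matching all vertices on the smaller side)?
Yes, perfect matching exists (size 4)

Perfect matching: {(W1,J4), (W2,J3), (W3,J2), (W4,J1)}
All 4 vertices on the smaller side are matched.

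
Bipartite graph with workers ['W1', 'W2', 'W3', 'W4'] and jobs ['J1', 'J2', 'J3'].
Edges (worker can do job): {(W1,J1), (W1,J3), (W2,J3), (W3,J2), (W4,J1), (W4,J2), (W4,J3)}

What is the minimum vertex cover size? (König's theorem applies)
Minimum vertex cover size = 3

By König's theorem: in bipartite graphs,
min vertex cover = max matching = 3

Maximum matching has size 3, so minimum vertex cover also has size 3.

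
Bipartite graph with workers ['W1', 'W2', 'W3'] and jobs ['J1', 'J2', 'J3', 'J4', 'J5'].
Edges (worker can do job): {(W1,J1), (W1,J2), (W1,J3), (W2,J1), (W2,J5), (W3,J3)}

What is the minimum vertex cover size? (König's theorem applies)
Minimum vertex cover size = 3

By König's theorem: in bipartite graphs,
min vertex cover = max matching = 3

Maximum matching has size 3, so minimum vertex cover also has size 3.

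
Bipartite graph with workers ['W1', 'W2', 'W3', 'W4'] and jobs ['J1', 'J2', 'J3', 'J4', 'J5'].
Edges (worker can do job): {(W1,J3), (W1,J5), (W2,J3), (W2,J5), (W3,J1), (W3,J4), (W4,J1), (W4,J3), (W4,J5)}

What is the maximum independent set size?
Maximum independent set = 5

By König's theorem:
- Min vertex cover = Max matching = 4
- Max independent set = Total vertices - Min vertex cover
- Max independent set = 9 - 4 = 5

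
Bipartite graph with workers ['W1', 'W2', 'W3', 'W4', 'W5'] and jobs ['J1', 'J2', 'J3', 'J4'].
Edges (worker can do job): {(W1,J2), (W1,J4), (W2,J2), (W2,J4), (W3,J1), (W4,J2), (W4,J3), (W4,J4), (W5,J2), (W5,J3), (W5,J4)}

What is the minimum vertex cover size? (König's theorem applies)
Minimum vertex cover size = 4

By König's theorem: in bipartite graphs,
min vertex cover = max matching = 4

Maximum matching has size 4, so minimum vertex cover also has size 4.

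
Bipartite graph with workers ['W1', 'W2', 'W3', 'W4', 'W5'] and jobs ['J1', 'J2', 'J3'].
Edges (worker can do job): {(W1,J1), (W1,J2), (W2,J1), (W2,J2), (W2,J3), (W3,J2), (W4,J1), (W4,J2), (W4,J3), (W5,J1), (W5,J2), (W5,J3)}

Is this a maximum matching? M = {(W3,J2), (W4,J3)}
No, size 2 is not maximum

Proposed matching has size 2.
Maximum matching size for this graph: 3.

This is NOT maximum - can be improved to size 3.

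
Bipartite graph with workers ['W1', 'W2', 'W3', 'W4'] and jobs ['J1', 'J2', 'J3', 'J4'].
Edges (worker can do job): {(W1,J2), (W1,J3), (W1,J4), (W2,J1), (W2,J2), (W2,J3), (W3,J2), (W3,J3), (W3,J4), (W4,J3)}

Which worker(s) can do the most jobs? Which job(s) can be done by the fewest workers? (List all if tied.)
Most versatile: W1, W2, W3 (3 jobs); Least covered: J1 (1 workers)

Worker degrees (jobs they can do): W1:3, W2:3, W3:3, W4:1
Job degrees (workers who can do it): J1:1, J2:3, J3:4, J4:2

Maximum worker degree is 3, achieved by: W1, W2, W3
Minimum job degree is 1, achieved by: J1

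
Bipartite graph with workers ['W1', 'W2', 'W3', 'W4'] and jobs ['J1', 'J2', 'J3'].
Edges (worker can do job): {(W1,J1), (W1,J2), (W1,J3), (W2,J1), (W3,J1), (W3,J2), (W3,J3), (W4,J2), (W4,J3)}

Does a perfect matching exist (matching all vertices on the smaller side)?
Yes, perfect matching exists (size 3)

Perfect matching: {(W1,J3), (W3,J1), (W4,J2)}
All 3 vertices on the smaller side are matched.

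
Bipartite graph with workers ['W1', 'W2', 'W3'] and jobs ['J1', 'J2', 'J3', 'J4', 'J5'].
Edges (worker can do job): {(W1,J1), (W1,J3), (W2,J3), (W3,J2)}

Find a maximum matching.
Matching: {(W1,J1), (W2,J3), (W3,J2)}

Maximum matching (size 3):
  W1 → J1
  W2 → J3
  W3 → J2

Each worker is assigned to at most one job, and each job to at most one worker.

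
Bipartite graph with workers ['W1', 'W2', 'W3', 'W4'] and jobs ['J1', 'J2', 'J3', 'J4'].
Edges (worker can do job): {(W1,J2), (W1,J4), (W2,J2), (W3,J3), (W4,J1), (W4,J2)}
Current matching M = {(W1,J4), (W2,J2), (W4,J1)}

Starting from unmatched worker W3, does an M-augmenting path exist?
Yes: W3 → J3

An M-augmenting path alternates non-matching / matching edges, starting and ending at unmatched vertices.
Path: W3 → J3
(J3 is unmatched in M, so the path is augmenting.)
Flipping edges along this path would increase |M| from 3 to 4.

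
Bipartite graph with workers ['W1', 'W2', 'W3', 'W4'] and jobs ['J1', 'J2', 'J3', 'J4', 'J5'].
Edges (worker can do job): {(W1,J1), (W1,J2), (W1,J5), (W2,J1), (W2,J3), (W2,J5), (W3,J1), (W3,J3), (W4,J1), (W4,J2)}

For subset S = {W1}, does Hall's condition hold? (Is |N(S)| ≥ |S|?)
Yes: |N(S)| = 3, |S| = 1

Subset S = {W1}
Neighbors N(S) = {J1, J2, J5}

|N(S)| = 3, |S| = 1
Hall's condition: |N(S)| ≥ |S| is satisfied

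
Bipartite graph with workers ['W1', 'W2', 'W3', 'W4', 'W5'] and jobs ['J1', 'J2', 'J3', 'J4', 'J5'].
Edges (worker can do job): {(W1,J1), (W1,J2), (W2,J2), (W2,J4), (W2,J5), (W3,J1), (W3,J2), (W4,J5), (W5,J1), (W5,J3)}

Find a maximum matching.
Matching: {(W1,J2), (W2,J4), (W3,J1), (W4,J5), (W5,J3)}

Maximum matching (size 5):
  W1 → J2
  W2 → J4
  W3 → J1
  W4 → J5
  W5 → J3

Each worker is assigned to at most one job, and each job to at most one worker.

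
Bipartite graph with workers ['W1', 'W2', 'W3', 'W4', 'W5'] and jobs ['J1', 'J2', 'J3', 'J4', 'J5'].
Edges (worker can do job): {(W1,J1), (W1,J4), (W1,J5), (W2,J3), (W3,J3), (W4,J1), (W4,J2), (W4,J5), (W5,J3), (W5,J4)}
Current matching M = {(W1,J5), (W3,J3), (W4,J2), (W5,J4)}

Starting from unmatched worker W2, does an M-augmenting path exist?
No augmenting path from W2

Alternating search from W2 reaches jobs: {J3}.
Every reachable job is already matched in M, and following those matched edges back to workers exposes no further unvisited jobs.
No M-augmenting path from W2 exists.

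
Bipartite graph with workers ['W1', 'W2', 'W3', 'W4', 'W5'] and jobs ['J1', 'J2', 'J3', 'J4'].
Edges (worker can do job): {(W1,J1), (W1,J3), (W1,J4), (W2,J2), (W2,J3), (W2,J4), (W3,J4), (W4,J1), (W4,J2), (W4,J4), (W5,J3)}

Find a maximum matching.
Matching: {(W2,J2), (W3,J4), (W4,J1), (W5,J3)}

Maximum matching (size 4):
  W2 → J2
  W3 → J4
  W4 → J1
  W5 → J3

Each worker is assigned to at most one job, and each job to at most one worker.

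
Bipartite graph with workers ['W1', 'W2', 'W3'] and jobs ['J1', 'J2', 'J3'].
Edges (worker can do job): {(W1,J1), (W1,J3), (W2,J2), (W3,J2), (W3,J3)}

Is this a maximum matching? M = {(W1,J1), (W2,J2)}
No, size 2 is not maximum

Proposed matching has size 2.
Maximum matching size for this graph: 3.

This is NOT maximum - can be improved to size 3.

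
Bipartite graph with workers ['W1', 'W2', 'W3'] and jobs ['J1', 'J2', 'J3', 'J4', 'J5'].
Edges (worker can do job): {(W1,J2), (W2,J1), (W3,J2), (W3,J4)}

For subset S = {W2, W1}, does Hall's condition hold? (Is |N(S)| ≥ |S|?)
Yes: |N(S)| = 2, |S| = 2

Subset S = {W2, W1}
Neighbors N(S) = {J1, J2}

|N(S)| = 2, |S| = 2
Hall's condition: |N(S)| ≥ |S| is satisfied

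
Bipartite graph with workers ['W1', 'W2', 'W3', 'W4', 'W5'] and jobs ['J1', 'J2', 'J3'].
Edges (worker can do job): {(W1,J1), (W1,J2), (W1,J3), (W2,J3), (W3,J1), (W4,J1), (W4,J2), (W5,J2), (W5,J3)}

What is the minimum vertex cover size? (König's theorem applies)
Minimum vertex cover size = 3

By König's theorem: in bipartite graphs,
min vertex cover = max matching = 3

Maximum matching has size 3, so minimum vertex cover also has size 3.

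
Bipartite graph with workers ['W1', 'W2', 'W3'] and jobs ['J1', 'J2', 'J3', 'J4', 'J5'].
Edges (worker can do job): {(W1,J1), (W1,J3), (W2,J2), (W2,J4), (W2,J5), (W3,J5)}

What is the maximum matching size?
Maximum matching size = 3

Maximum matching: {(W1,J3), (W2,J4), (W3,J5)}
Size: 3

This assigns 3 workers to 3 distinct jobs.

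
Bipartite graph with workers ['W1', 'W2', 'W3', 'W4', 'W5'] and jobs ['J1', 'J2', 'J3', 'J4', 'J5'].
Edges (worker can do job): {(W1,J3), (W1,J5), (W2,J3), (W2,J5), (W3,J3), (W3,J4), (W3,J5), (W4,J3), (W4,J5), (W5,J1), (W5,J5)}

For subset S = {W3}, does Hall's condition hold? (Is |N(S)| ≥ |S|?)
Yes: |N(S)| = 3, |S| = 1

Subset S = {W3}
Neighbors N(S) = {J3, J4, J5}

|N(S)| = 3, |S| = 1
Hall's condition: |N(S)| ≥ |S| is satisfied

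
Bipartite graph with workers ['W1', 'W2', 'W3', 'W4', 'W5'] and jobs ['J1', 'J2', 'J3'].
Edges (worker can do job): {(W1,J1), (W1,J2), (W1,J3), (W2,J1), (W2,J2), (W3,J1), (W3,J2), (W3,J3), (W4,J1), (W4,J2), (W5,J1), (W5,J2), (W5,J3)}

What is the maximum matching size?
Maximum matching size = 3

Maximum matching: {(W3,J1), (W4,J2), (W5,J3)}
Size: 3

This assigns 3 workers to 3 distinct jobs.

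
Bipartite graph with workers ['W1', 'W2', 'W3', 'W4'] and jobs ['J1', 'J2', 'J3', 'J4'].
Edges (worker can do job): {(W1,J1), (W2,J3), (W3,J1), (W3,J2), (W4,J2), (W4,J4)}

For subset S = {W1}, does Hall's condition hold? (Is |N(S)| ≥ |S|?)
Yes: |N(S)| = 1, |S| = 1

Subset S = {W1}
Neighbors N(S) = {J1}

|N(S)| = 1, |S| = 1
Hall's condition: |N(S)| ≥ |S| is satisfied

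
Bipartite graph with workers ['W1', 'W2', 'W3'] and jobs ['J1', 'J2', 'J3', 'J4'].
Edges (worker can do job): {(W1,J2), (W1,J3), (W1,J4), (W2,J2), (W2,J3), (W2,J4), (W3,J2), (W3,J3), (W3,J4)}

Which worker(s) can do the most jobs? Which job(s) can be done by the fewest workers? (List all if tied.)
Most versatile: W1, W2, W3 (3 jobs); Least covered: J1 (0 workers)

Worker degrees (jobs they can do): W1:3, W2:3, W3:3
Job degrees (workers who can do it): J1:0, J2:3, J3:3, J4:3

Maximum worker degree is 3, achieved by: W1, W2, W3
Minimum job degree is 0, achieved by: J1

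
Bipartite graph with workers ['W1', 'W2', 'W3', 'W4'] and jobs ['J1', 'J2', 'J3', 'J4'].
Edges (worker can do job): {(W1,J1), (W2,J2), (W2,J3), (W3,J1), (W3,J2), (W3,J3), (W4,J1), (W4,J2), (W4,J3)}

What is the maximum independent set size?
Maximum independent set = 5

By König's theorem:
- Min vertex cover = Max matching = 3
- Max independent set = Total vertices - Min vertex cover
- Max independent set = 8 - 3 = 5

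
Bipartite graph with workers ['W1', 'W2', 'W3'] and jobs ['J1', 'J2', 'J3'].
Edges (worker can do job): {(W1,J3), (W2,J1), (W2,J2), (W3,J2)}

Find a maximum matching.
Matching: {(W1,J3), (W2,J1), (W3,J2)}

Maximum matching (size 3):
  W1 → J3
  W2 → J1
  W3 → J2

Each worker is assigned to at most one job, and each job to at most one worker.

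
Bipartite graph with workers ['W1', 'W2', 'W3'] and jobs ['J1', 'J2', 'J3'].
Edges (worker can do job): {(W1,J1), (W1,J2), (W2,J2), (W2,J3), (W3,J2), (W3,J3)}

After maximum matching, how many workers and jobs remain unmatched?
Unmatched: 0 workers, 0 jobs

Maximum matching size: 3
Workers: 3 total, 3 matched, 0 unmatched
Jobs: 3 total, 3 matched, 0 unmatched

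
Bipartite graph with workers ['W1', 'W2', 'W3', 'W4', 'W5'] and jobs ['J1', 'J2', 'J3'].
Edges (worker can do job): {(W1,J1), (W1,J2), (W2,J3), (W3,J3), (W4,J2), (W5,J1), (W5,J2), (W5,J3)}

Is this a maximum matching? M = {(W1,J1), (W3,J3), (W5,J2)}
Yes, size 3 is maximum

Proposed matching has size 3.
Maximum matching size for this graph: 3.

This is a maximum matching.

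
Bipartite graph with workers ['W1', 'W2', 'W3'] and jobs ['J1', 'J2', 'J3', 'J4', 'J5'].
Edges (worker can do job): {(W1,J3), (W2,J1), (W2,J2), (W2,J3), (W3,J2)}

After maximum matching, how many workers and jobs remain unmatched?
Unmatched: 0 workers, 2 jobs

Maximum matching size: 3
Workers: 3 total, 3 matched, 0 unmatched
Jobs: 5 total, 3 matched, 2 unmatched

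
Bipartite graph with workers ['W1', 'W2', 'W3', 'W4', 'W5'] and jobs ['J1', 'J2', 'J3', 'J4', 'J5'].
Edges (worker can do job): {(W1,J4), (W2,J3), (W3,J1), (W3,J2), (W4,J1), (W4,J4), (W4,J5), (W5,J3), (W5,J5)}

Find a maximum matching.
Matching: {(W1,J4), (W2,J3), (W3,J2), (W4,J1), (W5,J5)}

Maximum matching (size 5):
  W1 → J4
  W2 → J3
  W3 → J2
  W4 → J1
  W5 → J5

Each worker is assigned to at most one job, and each job to at most one worker.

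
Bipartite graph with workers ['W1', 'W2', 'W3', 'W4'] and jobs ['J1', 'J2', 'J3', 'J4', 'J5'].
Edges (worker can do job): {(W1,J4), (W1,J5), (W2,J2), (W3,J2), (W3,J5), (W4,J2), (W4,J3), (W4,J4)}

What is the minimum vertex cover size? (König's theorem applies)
Minimum vertex cover size = 4

By König's theorem: in bipartite graphs,
min vertex cover = max matching = 4

Maximum matching has size 4, so minimum vertex cover also has size 4.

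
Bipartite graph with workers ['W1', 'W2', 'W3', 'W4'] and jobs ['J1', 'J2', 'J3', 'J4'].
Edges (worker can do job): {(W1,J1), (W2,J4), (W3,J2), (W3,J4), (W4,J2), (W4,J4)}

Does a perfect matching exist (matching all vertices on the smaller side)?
No, maximum matching has size 3 < 4

Maximum matching has size 3, need 4 for perfect matching.
Unmatched workers: ['W2']
Unmatched jobs: ['J3']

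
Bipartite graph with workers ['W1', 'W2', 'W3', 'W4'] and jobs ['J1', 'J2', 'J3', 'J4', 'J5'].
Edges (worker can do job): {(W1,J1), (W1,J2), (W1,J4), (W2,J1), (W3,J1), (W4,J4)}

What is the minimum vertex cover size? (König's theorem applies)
Minimum vertex cover size = 3

By König's theorem: in bipartite graphs,
min vertex cover = max matching = 3

Maximum matching has size 3, so minimum vertex cover also has size 3.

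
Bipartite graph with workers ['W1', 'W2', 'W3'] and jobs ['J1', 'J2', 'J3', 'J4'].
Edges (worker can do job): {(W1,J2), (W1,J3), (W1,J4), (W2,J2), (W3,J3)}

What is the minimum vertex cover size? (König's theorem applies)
Minimum vertex cover size = 3

By König's theorem: in bipartite graphs,
min vertex cover = max matching = 3

Maximum matching has size 3, so minimum vertex cover also has size 3.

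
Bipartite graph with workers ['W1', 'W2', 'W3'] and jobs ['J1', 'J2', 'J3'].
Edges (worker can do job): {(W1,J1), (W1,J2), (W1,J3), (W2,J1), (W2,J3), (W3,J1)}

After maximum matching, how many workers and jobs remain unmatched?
Unmatched: 0 workers, 0 jobs

Maximum matching size: 3
Workers: 3 total, 3 matched, 0 unmatched
Jobs: 3 total, 3 matched, 0 unmatched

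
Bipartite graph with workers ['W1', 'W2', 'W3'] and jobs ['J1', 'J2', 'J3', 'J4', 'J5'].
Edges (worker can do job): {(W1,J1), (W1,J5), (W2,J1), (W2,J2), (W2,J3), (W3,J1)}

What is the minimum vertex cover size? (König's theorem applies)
Minimum vertex cover size = 3

By König's theorem: in bipartite graphs,
min vertex cover = max matching = 3

Maximum matching has size 3, so minimum vertex cover also has size 3.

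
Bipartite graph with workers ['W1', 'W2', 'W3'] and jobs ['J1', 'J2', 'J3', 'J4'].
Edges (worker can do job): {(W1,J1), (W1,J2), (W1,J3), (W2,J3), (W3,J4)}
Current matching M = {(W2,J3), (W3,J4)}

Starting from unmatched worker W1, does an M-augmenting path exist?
Yes: W1 → J1

An M-augmenting path alternates non-matching / matching edges, starting and ending at unmatched vertices.
Path: W1 → J1
(J1 is unmatched in M, so the path is augmenting.)
Flipping edges along this path would increase |M| from 2 to 3.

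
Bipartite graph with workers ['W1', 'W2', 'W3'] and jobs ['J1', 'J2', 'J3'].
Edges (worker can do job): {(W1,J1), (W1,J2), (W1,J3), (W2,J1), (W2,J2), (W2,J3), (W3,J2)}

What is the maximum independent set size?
Maximum independent set = 3

By König's theorem:
- Min vertex cover = Max matching = 3
- Max independent set = Total vertices - Min vertex cover
- Max independent set = 6 - 3 = 3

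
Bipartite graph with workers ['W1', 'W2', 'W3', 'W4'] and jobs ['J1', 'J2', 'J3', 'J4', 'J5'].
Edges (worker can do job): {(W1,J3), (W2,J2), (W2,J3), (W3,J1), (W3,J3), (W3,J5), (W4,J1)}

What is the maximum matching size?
Maximum matching size = 4

Maximum matching: {(W1,J3), (W2,J2), (W3,J5), (W4,J1)}
Size: 4

This assigns 4 workers to 4 distinct jobs.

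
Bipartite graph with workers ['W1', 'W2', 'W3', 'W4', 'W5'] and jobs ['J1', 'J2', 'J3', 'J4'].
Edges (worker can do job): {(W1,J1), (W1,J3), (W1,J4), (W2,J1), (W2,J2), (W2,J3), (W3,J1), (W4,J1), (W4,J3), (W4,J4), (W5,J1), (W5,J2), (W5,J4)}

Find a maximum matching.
Matching: {(W2,J2), (W3,J1), (W4,J3), (W5,J4)}

Maximum matching (size 4):
  W2 → J2
  W3 → J1
  W4 → J3
  W5 → J4

Each worker is assigned to at most one job, and each job to at most one worker.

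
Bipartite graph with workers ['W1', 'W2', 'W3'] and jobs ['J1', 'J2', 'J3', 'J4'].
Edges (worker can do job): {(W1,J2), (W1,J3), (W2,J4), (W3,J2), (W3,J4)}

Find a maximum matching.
Matching: {(W1,J3), (W2,J4), (W3,J2)}

Maximum matching (size 3):
  W1 → J3
  W2 → J4
  W3 → J2

Each worker is assigned to at most one job, and each job to at most one worker.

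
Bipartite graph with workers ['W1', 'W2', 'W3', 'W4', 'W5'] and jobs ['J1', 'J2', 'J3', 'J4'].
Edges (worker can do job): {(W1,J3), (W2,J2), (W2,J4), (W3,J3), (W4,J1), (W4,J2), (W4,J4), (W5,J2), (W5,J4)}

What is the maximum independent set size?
Maximum independent set = 5

By König's theorem:
- Min vertex cover = Max matching = 4
- Max independent set = Total vertices - Min vertex cover
- Max independent set = 9 - 4 = 5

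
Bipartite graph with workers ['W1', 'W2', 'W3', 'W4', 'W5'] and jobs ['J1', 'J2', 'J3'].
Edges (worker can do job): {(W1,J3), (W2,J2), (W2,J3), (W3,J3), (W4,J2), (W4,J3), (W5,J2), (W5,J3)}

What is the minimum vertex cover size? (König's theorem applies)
Minimum vertex cover size = 2

By König's theorem: in bipartite graphs,
min vertex cover = max matching = 2

Maximum matching has size 2, so minimum vertex cover also has size 2.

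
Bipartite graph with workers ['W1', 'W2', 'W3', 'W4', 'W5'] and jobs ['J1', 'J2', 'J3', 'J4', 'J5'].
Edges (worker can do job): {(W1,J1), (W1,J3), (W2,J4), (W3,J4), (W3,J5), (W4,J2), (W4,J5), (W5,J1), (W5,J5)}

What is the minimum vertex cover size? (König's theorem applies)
Minimum vertex cover size = 5

By König's theorem: in bipartite graphs,
min vertex cover = max matching = 5

Maximum matching has size 5, so minimum vertex cover also has size 5.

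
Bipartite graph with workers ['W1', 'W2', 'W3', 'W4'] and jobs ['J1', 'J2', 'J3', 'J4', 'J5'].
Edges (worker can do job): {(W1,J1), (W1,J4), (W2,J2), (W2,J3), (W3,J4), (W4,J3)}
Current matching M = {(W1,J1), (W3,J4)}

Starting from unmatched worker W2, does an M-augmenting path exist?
Yes: W2 → J3

An M-augmenting path alternates non-matching / matching edges, starting and ending at unmatched vertices.
Path: W2 → J3
(J3 is unmatched in M, so the path is augmenting.)
Flipping edges along this path would increase |M| from 2 to 3.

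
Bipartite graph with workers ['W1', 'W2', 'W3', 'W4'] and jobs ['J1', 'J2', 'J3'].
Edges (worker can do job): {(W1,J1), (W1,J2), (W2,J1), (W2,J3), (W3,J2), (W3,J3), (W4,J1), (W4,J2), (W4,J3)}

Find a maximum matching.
Matching: {(W1,J1), (W3,J2), (W4,J3)}

Maximum matching (size 3):
  W1 → J1
  W3 → J2
  W4 → J3

Each worker is assigned to at most one job, and each job to at most one worker.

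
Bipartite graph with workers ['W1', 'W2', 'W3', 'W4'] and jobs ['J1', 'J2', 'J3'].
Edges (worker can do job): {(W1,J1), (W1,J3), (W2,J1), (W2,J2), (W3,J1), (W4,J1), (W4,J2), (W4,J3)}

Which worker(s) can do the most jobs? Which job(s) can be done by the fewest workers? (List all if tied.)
Most versatile: W4 (3 jobs); Least covered: J2, J3 (2 workers)

Worker degrees (jobs they can do): W1:2, W2:2, W3:1, W4:3
Job degrees (workers who can do it): J1:4, J2:2, J3:2

Maximum worker degree is 3, achieved by: W4
Minimum job degree is 2, achieved by: J2, J3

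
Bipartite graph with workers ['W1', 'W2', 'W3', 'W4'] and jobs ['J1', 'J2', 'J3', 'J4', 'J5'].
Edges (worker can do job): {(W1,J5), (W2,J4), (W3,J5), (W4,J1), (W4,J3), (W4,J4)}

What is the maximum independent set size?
Maximum independent set = 6

By König's theorem:
- Min vertex cover = Max matching = 3
- Max independent set = Total vertices - Min vertex cover
- Max independent set = 9 - 3 = 6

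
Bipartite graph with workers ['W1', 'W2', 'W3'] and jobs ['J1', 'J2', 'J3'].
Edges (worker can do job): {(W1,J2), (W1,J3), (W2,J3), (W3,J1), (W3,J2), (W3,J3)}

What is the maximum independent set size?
Maximum independent set = 3

By König's theorem:
- Min vertex cover = Max matching = 3
- Max independent set = Total vertices - Min vertex cover
- Max independent set = 6 - 3 = 3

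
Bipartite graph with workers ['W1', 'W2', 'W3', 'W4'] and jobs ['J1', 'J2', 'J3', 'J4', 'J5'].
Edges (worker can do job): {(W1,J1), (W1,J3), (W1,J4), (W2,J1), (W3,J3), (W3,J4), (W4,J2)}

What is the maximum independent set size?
Maximum independent set = 5

By König's theorem:
- Min vertex cover = Max matching = 4
- Max independent set = Total vertices - Min vertex cover
- Max independent set = 9 - 4 = 5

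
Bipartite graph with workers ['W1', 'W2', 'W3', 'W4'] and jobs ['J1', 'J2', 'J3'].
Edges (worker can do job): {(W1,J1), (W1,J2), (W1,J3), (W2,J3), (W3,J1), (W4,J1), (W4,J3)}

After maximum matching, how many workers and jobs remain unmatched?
Unmatched: 1 workers, 0 jobs

Maximum matching size: 3
Workers: 4 total, 3 matched, 1 unmatched
Jobs: 3 total, 3 matched, 0 unmatched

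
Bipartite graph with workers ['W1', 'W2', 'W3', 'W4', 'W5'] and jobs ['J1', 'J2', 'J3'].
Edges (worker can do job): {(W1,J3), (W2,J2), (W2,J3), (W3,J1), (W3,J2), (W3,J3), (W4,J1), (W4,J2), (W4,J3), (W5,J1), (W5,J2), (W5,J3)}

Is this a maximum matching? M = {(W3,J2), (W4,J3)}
No, size 2 is not maximum

Proposed matching has size 2.
Maximum matching size for this graph: 3.

This is NOT maximum - can be improved to size 3.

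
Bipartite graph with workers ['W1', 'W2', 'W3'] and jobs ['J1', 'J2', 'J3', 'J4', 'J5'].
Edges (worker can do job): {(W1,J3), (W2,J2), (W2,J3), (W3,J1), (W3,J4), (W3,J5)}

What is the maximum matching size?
Maximum matching size = 3

Maximum matching: {(W1,J3), (W2,J2), (W3,J4)}
Size: 3

This assigns 3 workers to 3 distinct jobs.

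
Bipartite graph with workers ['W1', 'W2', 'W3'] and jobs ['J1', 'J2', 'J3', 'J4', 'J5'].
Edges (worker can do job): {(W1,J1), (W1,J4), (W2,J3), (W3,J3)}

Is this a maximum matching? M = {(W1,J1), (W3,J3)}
Yes, size 2 is maximum

Proposed matching has size 2.
Maximum matching size for this graph: 2.

This is a maximum matching.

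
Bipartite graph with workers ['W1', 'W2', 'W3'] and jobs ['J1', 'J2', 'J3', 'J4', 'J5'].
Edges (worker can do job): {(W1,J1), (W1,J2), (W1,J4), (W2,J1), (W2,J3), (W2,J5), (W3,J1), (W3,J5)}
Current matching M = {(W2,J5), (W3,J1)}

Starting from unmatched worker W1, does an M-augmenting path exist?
Yes: W1 → J4

An M-augmenting path alternates non-matching / matching edges, starting and ending at unmatched vertices.
Path: W1 → J4
(J4 is unmatched in M, so the path is augmenting.)
Flipping edges along this path would increase |M| from 2 to 3.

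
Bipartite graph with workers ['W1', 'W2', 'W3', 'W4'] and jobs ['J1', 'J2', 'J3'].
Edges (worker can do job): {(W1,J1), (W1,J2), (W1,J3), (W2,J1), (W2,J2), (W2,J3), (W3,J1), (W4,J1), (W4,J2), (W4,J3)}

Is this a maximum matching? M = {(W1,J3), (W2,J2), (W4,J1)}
Yes, size 3 is maximum

Proposed matching has size 3.
Maximum matching size for this graph: 3.

This is a maximum matching.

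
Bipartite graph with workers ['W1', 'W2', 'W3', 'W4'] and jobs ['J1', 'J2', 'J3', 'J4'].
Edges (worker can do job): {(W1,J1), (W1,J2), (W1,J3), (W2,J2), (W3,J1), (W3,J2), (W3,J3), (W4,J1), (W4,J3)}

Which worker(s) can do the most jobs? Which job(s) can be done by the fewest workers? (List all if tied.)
Most versatile: W1, W3 (3 jobs); Least covered: J4 (0 workers)

Worker degrees (jobs they can do): W1:3, W2:1, W3:3, W4:2
Job degrees (workers who can do it): J1:3, J2:3, J3:3, J4:0

Maximum worker degree is 3, achieved by: W1, W3
Minimum job degree is 0, achieved by: J4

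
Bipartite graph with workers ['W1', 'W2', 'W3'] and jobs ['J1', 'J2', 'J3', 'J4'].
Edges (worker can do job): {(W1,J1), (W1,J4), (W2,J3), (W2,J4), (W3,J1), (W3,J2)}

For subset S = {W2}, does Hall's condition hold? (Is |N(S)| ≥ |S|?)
Yes: |N(S)| = 2, |S| = 1

Subset S = {W2}
Neighbors N(S) = {J3, J4}

|N(S)| = 2, |S| = 1
Hall's condition: |N(S)| ≥ |S| is satisfied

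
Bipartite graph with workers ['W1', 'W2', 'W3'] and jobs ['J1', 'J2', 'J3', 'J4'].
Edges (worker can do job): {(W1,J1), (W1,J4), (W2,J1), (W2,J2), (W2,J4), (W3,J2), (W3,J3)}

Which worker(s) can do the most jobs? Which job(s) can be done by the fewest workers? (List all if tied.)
Most versatile: W2 (3 jobs); Least covered: J3 (1 workers)

Worker degrees (jobs they can do): W1:2, W2:3, W3:2
Job degrees (workers who can do it): J1:2, J2:2, J3:1, J4:2

Maximum worker degree is 3, achieved by: W2
Minimum job degree is 1, achieved by: J3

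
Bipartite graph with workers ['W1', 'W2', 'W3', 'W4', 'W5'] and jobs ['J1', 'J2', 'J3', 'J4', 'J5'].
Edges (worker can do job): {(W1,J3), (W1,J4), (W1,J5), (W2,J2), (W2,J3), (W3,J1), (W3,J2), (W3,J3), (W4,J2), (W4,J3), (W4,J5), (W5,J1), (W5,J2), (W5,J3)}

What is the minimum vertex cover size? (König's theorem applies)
Minimum vertex cover size = 5

By König's theorem: in bipartite graphs,
min vertex cover = max matching = 5

Maximum matching has size 5, so minimum vertex cover also has size 5.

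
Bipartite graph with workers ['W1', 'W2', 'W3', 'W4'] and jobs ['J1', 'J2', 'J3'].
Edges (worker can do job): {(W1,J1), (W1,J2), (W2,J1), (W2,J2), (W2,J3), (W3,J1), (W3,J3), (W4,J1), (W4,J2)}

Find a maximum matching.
Matching: {(W1,J1), (W3,J3), (W4,J2)}

Maximum matching (size 3):
  W1 → J1
  W3 → J3
  W4 → J2

Each worker is assigned to at most one job, and each job to at most one worker.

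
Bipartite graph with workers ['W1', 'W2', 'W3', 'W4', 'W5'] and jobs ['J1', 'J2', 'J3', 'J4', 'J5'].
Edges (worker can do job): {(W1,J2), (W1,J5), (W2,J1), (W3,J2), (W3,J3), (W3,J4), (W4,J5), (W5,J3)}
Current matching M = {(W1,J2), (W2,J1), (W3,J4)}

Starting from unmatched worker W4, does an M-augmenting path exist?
Yes: W4 → J5

An M-augmenting path alternates non-matching / matching edges, starting and ending at unmatched vertices.
Path: W4 → J5
(J5 is unmatched in M, so the path is augmenting.)
Flipping edges along this path would increase |M| from 3 to 4.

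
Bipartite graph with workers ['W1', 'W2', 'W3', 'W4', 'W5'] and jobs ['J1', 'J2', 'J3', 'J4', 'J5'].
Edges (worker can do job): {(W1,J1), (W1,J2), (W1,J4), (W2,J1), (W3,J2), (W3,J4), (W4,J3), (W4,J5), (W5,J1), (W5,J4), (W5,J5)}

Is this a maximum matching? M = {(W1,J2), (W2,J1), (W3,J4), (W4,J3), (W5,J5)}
Yes, size 5 is maximum

Proposed matching has size 5.
Maximum matching size for this graph: 5.

This is a maximum matching.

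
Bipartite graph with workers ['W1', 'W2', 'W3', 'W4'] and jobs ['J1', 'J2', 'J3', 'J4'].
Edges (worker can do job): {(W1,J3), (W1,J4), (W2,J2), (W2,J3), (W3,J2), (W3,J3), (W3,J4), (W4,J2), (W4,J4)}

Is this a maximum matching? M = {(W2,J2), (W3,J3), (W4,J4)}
Yes, size 3 is maximum

Proposed matching has size 3.
Maximum matching size for this graph: 3.

This is a maximum matching.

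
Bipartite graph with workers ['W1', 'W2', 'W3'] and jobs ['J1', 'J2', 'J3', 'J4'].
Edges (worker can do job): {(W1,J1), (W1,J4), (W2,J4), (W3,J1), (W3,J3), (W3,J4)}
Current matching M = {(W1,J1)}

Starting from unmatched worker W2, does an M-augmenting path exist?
Yes: W2 → J4

An M-augmenting path alternates non-matching / matching edges, starting and ending at unmatched vertices.
Path: W2 → J4
(J4 is unmatched in M, so the path is augmenting.)
Flipping edges along this path would increase |M| from 1 to 2.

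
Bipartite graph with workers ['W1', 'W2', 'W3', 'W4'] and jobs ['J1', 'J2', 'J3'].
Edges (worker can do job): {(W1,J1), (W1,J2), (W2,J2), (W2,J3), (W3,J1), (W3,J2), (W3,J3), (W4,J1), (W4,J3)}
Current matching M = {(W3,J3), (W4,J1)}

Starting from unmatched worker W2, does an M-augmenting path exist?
Yes: W2 → J2

An M-augmenting path alternates non-matching / matching edges, starting and ending at unmatched vertices.
Path: W2 → J2
(J2 is unmatched in M, so the path is augmenting.)
Flipping edges along this path would increase |M| from 2 to 3.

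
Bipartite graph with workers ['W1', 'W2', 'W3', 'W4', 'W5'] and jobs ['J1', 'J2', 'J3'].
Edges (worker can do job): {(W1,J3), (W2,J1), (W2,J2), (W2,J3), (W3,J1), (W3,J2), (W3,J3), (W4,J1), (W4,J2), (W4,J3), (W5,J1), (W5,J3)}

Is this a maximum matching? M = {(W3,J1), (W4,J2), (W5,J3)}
Yes, size 3 is maximum

Proposed matching has size 3.
Maximum matching size for this graph: 3.

This is a maximum matching.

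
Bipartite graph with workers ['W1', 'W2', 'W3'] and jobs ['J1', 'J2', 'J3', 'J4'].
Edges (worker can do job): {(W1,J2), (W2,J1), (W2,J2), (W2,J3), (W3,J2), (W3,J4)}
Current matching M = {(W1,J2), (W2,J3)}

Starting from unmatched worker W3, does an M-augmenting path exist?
Yes: W3 → J4

An M-augmenting path alternates non-matching / matching edges, starting and ending at unmatched vertices.
Path: W3 → J4
(J4 is unmatched in M, so the path is augmenting.)
Flipping edges along this path would increase |M| from 2 to 3.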